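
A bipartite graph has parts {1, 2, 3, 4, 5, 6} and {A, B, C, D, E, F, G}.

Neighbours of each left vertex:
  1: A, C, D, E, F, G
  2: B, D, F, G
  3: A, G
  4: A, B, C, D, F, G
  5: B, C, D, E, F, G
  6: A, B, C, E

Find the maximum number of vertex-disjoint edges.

6

A valid assignment of size 6: 1-F, 2-D, 3-A, 4-G, 5-E, 6-B.
This saturates every left vertex, so 6 is the maximum.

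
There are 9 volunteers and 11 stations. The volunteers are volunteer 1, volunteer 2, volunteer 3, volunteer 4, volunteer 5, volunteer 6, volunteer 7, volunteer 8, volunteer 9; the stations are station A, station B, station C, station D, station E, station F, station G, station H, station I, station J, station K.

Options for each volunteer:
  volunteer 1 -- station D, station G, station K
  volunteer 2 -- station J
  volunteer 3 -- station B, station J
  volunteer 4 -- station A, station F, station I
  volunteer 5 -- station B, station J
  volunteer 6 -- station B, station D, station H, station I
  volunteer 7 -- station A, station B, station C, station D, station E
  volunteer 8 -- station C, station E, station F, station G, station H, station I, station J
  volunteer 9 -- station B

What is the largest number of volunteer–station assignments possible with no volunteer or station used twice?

A valid assignment of size 7: volunteer 1-station K, volunteer 2-station J, volunteer 3-station B, volunteer 4-station A, volunteer 6-station H, volunteer 7-station C, volunteer 8-station I.
The set {volunteer 2, volunteer 3, volunteer 5, volunteer 9} has only 2 neighbours ({station B, station J}), so by Hall's theorem at most 7 of the 9 volunteers can be matched.

7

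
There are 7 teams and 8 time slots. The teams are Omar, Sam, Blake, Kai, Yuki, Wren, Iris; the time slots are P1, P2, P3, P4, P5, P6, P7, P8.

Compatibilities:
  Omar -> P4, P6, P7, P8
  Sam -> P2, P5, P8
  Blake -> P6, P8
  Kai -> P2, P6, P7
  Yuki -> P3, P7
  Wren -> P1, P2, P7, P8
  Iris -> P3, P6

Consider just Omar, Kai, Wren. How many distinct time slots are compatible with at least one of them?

6

The union of neighbours of {Omar, Kai, Wren} is {P1, P2, P4, P6, P7, P8}, which has 6 elements.
Since |N(S)| = 6 ≥ |S| = 3, Hall's condition holds for this subset.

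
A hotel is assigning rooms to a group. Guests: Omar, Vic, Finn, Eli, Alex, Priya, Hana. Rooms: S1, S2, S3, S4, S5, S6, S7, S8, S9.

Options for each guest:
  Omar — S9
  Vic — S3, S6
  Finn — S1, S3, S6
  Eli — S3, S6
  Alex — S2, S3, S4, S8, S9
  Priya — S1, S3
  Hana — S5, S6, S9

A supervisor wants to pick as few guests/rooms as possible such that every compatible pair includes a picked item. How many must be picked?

{Omar, Alex, Hana, S1, S3, S6} is a vertex cover of size 6: every edge has an endpoint in this set.
No smaller cover exists because Omar–S9, Vic–S3, Finn–S1, Eli–S6, Alex–S2, Hana–S5 is a matching of size 6, and a cover must include an endpoint of each of these disjoint edges (König's theorem).

6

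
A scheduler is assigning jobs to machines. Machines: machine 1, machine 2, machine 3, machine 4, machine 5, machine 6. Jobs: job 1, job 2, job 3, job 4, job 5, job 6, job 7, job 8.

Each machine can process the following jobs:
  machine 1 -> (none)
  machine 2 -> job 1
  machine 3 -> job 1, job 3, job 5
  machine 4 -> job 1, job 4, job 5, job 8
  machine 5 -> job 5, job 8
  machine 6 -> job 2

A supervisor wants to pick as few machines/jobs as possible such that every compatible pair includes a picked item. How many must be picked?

5

{machine 2, machine 3, machine 4, machine 5, machine 6} is a vertex cover of size 5: every edge has an endpoint in this set.
No smaller cover exists because machine 2–job 1, machine 3–job 3, machine 4–job 4, machine 5–job 5, machine 6–job 2 is a matching of size 5, and a cover must include an endpoint of each of these disjoint edges (König's theorem).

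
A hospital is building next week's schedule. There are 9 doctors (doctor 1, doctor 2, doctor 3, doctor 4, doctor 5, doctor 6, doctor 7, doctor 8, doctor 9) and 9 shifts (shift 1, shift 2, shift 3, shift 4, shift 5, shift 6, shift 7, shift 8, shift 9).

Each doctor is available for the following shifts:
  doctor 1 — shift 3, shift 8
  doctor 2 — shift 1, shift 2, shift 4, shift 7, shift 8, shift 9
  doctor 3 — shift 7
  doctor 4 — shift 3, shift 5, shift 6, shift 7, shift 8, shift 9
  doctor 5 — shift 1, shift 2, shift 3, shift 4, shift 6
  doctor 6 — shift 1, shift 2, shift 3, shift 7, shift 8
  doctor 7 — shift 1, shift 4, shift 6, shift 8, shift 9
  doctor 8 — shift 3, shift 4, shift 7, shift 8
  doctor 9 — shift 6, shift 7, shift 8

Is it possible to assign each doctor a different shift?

For example, pair doctor 1–shift 3, doctor 2–shift 2, doctor 3–shift 7, doctor 4–shift 5, doctor 5–shift 4, doctor 6–shift 1, doctor 7–shift 9, doctor 8–shift 8, doctor 9–shift 6.
Every doctor is matched, so this is a perfect matching.

Yes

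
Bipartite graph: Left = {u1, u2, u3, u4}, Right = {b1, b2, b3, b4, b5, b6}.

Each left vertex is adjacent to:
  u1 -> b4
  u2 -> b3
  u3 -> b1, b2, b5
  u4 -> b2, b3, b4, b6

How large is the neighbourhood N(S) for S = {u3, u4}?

6

The union of neighbours of {u3, u4} is {b1, b2, b3, b4, b5, b6}, which has 6 elements.
Since |N(S)| = 6 ≥ |S| = 2, Hall's condition holds for this subset.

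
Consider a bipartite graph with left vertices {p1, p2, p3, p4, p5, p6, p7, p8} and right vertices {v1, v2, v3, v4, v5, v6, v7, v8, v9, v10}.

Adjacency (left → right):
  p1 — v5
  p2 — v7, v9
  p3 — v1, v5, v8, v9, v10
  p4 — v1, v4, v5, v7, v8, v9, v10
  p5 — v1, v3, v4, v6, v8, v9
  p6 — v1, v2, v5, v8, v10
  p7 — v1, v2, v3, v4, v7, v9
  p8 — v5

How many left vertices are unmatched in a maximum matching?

1

For example, pair p1→v5, p2→v7, p3→v9, p4→v1, p5→v6, p6→v10, p7→v3.
The set {p1, p8} has only 1 neighbour ({v5}), so by Hall's theorem at most 7 of the 8 left vertices can be matched.
That matches 7 of the 8, leaving 1 unmatched; no matching can do better.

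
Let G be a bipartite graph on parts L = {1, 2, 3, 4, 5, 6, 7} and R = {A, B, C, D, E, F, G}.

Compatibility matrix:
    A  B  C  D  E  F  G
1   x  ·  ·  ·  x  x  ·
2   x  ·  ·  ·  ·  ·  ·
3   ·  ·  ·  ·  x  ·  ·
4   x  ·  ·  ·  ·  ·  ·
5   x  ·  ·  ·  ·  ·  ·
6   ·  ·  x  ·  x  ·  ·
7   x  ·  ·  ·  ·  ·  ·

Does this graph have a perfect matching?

The set {2, 4, 5, 7} has only 1 neighbour ({A}), so by Hall's theorem at most 4 of the 7 left vertices can be matched.
Hence no matching covers every left vertex.

No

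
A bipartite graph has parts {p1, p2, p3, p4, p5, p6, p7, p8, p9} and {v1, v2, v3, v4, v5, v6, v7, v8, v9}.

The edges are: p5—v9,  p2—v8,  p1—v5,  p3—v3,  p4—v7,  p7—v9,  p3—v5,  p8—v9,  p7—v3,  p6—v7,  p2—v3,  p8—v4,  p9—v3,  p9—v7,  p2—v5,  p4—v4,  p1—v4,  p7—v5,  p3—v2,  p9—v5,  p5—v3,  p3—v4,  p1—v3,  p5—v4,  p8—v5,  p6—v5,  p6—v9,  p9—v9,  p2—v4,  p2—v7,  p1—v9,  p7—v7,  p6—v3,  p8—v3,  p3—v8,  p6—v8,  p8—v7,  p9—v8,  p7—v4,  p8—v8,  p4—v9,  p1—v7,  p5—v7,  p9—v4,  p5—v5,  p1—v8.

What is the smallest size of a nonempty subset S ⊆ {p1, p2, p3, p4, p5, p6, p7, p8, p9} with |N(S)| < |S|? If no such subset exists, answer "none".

Take S = {p1, p2, p4, p5, p6, p7, p8}. Its neighbourhood is {v3, v4, v5, v7, v8, v9}, so |N(S)| = 6 < |S| = 7.
Every subset of size less than 7 has at least as many neighbours as members, so 7 is the minimum.

7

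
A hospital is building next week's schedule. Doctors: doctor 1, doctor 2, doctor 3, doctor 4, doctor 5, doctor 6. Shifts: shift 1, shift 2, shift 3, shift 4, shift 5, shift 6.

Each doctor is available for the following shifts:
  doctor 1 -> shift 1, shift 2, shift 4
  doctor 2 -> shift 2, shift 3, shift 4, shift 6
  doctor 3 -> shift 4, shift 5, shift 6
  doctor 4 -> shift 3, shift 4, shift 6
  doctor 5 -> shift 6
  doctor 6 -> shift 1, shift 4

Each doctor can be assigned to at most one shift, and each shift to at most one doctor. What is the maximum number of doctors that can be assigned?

One maximum matching: doctor 1–shift 1, doctor 2–shift 2, doctor 3–shift 5, doctor 4–shift 3, doctor 5–shift 6, doctor 6–shift 4.
All 6 doctors are matched, so no larger matching exists.

6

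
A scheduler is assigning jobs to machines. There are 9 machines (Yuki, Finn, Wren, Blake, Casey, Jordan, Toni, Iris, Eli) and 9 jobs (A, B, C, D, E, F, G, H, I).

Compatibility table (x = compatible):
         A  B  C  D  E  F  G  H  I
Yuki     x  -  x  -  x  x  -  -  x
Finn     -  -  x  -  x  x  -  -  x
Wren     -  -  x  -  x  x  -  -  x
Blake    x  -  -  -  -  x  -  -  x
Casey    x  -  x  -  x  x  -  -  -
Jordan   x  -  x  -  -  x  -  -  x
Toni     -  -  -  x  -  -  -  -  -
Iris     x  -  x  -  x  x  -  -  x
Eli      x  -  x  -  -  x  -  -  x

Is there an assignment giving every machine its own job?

The set {Yuki, Finn, Wren, Blake, Casey, Jordan, Iris, Eli} has only 5 neighbours ({A, C, E, F, I}), so by Hall's theorem at most 6 of the 9 machines can be matched.
Hence no matching covers every machine.

No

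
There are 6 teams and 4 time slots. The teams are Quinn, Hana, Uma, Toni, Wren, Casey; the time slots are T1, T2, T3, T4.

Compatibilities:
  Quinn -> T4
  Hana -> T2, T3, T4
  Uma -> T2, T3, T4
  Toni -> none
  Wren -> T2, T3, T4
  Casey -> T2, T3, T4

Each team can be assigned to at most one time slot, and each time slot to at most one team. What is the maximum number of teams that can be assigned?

3

For example, pair Quinn–T4, Hana–T3, Uma–T2.
The set {Quinn, Hana, Uma, Toni, Wren, Casey} has only 3 neighbours ({T2, T3, T4}), so by Hall's theorem at most 3 of the 6 teams can be matched.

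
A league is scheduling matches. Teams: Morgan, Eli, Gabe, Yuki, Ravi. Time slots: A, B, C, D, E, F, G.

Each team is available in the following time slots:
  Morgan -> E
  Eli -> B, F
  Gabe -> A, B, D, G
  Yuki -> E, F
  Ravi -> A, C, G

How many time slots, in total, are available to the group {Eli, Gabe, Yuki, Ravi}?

The union of neighbours of {Eli, Gabe, Yuki, Ravi} is {A, B, C, D, E, F, G}, which has 7 elements.
Since |N(S)| = 7 ≥ |S| = 4, Hall's condition holds for this subset.

7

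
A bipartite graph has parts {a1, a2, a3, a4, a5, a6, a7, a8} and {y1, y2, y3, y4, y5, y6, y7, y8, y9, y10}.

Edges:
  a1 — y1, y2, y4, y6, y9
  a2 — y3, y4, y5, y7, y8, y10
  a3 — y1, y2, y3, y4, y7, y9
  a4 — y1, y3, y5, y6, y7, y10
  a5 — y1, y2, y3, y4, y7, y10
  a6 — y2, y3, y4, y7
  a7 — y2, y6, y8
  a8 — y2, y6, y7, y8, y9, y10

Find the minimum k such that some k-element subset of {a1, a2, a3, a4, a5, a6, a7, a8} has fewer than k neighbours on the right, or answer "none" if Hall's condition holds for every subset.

A matching saturating every left vertex exists, for instance a1→y4, a2→y3, a3→y9, a4→y6, a5→y10, a6→y2, a7→y8, a8→y7.
By Hall's marriage theorem, this means |N(S)| ≥ |S| for every subset S, so no violating subset exists.

none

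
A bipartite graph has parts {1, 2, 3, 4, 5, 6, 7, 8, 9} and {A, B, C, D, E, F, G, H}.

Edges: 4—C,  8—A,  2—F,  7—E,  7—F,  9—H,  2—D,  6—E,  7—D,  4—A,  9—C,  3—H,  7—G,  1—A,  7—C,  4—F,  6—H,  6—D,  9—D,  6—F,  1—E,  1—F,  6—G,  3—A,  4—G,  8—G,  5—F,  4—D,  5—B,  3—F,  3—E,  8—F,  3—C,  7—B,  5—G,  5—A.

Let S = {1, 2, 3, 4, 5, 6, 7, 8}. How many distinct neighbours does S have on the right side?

The union of neighbours of {1, 2, 3, 4, 5, 6, 7, 8} is {A, B, C, D, E, F, G, H}, which has 8 elements.
Since |N(S)| = 8 ≥ |S| = 8, Hall's condition holds for this subset.

8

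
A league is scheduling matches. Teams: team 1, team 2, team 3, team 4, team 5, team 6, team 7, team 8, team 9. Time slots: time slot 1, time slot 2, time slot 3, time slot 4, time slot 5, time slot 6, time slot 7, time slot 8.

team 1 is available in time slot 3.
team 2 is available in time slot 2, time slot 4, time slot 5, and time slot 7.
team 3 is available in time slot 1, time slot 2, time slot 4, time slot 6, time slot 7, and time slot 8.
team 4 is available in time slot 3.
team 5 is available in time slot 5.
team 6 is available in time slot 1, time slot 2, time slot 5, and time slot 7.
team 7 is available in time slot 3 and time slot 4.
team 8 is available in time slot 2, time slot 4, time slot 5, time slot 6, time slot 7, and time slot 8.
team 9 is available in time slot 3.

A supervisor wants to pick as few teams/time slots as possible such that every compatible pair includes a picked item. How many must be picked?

{team 2, team 3, team 5, team 6, team 7, team 8, time slot 3} is a vertex cover of size 7: every edge has an endpoint in this set.
No smaller cover exists because team 1–time slot 3, team 2–time slot 2, team 3–time slot 7, team 5–time slot 5, team 6–time slot 1, team 7–time slot 4, team 8–time slot 8 is a matching of size 7, and a cover must include an endpoint of each of these disjoint edges (König's theorem).

7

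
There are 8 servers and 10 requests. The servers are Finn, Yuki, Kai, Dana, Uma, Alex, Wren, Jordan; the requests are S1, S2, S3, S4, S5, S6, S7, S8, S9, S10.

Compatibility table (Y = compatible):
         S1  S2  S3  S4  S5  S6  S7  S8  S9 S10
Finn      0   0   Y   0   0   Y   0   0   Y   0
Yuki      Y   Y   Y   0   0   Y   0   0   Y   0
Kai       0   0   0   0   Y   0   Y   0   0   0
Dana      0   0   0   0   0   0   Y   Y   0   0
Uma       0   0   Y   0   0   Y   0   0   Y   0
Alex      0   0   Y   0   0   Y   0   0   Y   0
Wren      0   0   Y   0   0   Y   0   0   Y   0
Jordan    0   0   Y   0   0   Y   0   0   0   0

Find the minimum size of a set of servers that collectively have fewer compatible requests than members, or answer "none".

Take S = {Finn, Uma, Alex, Wren}. Its neighbourhood is {S3, S6, S9}, so |N(S)| = 3 < |S| = 4.
Every subset of size less than 4 has at least as many neighbours as members, so 4 is the minimum.

4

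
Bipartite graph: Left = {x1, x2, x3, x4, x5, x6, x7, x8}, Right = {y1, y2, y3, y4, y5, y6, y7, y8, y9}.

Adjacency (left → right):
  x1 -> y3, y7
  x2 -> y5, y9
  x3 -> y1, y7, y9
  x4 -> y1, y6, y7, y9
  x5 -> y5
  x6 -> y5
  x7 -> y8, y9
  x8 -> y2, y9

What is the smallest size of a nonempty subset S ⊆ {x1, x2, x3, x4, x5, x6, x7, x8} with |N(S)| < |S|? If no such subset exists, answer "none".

Take S = {x5, x6}. Its neighbourhood is {y5}, so |N(S)| = 1 < |S| = 2.
No single vertex violates Hall's condition since each has at least one neighbour, so 2 is the minimum.

2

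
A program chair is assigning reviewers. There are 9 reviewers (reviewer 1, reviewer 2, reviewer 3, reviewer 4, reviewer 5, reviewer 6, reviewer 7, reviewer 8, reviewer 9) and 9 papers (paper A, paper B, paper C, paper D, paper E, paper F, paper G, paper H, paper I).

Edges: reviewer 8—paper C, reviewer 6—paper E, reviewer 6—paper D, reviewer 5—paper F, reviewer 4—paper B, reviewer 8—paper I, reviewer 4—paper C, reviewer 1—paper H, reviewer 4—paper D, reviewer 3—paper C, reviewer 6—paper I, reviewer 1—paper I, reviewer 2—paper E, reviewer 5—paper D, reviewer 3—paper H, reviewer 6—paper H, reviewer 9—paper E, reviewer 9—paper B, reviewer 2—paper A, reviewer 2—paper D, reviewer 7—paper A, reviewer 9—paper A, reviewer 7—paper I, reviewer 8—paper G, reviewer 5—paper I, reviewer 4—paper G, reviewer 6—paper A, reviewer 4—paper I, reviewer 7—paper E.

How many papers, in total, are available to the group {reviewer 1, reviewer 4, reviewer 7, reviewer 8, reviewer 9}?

The union of neighbours of {reviewer 1, reviewer 4, reviewer 7, reviewer 8, reviewer 9} is {paper A, paper B, paper C, paper D, paper E, paper G, paper H, paper I}, which has 8 elements.
Since |N(S)| = 8 ≥ |S| = 5, Hall's condition holds for this subset.

8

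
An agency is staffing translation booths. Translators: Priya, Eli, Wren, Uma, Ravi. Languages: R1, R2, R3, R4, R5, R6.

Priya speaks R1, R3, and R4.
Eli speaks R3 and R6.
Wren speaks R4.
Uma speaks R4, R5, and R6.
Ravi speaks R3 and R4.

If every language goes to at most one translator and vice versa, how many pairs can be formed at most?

5

One maximum matching: Priya→R1, Eli→R6, Wren→R4, Uma→R5, Ravi→R3.
All 5 translators are matched, so no larger matching exists.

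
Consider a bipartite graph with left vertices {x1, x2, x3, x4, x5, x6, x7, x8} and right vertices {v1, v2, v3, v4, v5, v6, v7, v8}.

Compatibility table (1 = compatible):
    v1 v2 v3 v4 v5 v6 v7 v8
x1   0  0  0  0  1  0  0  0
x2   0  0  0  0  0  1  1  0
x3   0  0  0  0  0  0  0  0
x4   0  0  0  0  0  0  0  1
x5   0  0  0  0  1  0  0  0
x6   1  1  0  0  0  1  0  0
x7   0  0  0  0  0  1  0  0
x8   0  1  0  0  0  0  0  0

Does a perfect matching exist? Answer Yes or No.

No

The set {x1, x3, x5} has only 1 neighbour ({v5}), so by Hall's theorem at most 6 of the 8 left vertices can be matched.
Hence no matching covers every left vertex.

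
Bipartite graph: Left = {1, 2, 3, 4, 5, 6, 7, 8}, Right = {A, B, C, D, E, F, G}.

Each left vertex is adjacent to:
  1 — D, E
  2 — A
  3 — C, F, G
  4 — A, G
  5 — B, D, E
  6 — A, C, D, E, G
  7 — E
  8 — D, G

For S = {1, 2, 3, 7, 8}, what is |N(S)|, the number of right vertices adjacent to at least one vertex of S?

The union of neighbours of {1, 2, 3, 7, 8} is {A, C, D, E, F, G}, which has 6 elements.
Since |N(S)| = 6 ≥ |S| = 5, Hall's condition holds for this subset.

6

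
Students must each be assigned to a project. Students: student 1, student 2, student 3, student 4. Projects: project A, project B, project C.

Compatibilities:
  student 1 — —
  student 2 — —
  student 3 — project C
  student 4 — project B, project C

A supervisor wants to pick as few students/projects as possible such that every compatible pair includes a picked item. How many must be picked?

A maximum matching has 2 edges (e.g. student 3–project C, student 4–project B).
By König's theorem the minimum vertex cover has the same size. One such cover is {student 3, student 4}.

2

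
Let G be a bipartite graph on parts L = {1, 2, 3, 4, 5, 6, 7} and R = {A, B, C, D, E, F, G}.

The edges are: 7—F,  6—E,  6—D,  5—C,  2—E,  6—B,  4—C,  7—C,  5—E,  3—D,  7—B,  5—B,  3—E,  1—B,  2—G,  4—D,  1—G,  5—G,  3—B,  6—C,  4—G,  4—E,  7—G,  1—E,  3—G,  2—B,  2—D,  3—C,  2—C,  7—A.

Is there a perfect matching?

No

The set {1, 2, 3, 4, 5, 6} has only 5 neighbours ({B, C, D, E, G}), so by Hall's theorem at most 6 of the 7 left vertices can be matched.
Hence no matching covers every left vertex.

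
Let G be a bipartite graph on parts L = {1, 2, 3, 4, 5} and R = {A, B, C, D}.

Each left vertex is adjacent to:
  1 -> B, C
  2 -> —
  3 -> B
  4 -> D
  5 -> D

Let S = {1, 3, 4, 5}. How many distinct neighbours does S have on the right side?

The union of neighbours of {1, 3, 4, 5} is {B, C, D}, which has 3 elements.
Since |N(S)| = 3 < |S| = 4, Hall's condition fails for this subset.

3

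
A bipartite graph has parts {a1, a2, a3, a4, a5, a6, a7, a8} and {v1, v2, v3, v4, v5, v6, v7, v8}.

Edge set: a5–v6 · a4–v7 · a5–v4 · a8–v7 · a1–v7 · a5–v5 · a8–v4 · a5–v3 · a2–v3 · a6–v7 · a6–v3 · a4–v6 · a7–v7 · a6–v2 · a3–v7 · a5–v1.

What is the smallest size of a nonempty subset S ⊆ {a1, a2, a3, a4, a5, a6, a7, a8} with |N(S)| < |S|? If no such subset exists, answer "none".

2

Take S = {a1, a3}. Its neighbourhood is {v7}, so |N(S)| = 1 < |S| = 2.
No single vertex violates Hall's condition since each has at least one neighbour, so 2 is the minimum.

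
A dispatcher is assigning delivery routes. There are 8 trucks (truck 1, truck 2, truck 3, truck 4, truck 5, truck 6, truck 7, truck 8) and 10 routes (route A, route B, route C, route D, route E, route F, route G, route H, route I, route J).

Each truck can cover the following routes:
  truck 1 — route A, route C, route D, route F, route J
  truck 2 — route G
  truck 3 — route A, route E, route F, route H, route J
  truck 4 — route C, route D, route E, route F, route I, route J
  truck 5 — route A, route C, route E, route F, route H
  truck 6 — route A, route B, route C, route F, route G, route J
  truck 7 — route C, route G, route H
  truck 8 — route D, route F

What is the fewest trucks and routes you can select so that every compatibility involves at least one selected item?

8

The 8 edges truck 1–route D, truck 2–route G, truck 3–route A, truck 4–route J, truck 5–route E, truck 6–route C, truck 7–route H, truck 8–route F form a matching, so any vertex cover needs at least 8 vertices (one per matched edge).
Conversely {truck 1, truck 2, truck 3, truck 4, truck 5, truck 6, truck 7, truck 8} meets every edge and has exactly 8 vertices, so 8 is optimal.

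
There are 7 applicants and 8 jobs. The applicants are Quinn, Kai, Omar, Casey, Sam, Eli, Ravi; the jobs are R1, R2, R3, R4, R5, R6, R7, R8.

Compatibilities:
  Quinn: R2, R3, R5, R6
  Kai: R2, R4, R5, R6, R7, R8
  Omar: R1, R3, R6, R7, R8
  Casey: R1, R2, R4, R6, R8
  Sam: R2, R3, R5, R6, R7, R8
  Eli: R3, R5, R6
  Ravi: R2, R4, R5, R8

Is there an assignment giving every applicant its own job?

Yes

A valid assignment of size 7: Quinn-R2, Kai-R6, Omar-R3, Casey-R4, Sam-R7, Eli-R5, Ravi-R8.
All 7 applicants are covered.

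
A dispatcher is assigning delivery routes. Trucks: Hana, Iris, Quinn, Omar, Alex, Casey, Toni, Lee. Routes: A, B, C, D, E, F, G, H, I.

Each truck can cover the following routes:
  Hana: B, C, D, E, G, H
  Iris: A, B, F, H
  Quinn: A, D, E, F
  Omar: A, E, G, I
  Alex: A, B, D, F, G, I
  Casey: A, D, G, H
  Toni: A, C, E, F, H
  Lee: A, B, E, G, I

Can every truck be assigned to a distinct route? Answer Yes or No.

Yes

For example, pair Hana–B, Iris–F, Quinn–D, Omar–I, Alex–A, Casey–H, Toni–E, Lee–G.
All 8 trucks are covered.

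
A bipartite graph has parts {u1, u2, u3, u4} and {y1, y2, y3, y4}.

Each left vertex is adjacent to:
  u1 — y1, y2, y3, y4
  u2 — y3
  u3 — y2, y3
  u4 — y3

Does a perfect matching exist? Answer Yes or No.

The set {u2, u4} has only 1 neighbour ({y3}), so by Hall's theorem at most 3 of the 4 left vertices can be matched.
Hence no matching covers every left vertex.

No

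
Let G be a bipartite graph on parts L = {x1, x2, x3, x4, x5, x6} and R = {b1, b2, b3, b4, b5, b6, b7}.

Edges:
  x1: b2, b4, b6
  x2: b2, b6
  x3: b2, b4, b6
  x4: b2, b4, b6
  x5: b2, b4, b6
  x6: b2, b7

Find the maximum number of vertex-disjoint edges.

A valid assignment of size 4: x1-b4, x2-b2, x3-b6, x6-b7.
The set {x1, x2, x3, x4, x5} has only 3 neighbours ({b2, b4, b6}), so by Hall's theorem at most 4 of the 6 left vertices can be matched.

4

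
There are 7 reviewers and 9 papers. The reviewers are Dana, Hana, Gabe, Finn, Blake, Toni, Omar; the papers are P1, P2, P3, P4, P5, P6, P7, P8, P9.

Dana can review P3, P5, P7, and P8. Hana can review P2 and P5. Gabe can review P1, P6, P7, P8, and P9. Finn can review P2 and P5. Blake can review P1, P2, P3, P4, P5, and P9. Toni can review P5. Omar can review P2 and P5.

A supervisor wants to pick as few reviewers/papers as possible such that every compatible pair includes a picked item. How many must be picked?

{Dana, Gabe, Blake, P2, P5} is a vertex cover of size 5: every edge has an endpoint in this set.
No smaller cover exists because Dana–P8, Hana–P2, Gabe–P7, Finn–P5, Blake–P1 is a matching of size 5, and a cover must include an endpoint of each of these disjoint edges (König's theorem).

5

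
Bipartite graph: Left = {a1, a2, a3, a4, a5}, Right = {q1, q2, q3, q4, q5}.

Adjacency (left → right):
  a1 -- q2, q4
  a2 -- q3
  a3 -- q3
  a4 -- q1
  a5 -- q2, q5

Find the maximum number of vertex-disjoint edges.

A valid assignment of size 4: a1-q4, a2-q3, a4-q1, a5-q2.
The set {a2, a3} has only 1 neighbour ({q3}), so by Hall's theorem at most 4 of the 5 left vertices can be matched.

4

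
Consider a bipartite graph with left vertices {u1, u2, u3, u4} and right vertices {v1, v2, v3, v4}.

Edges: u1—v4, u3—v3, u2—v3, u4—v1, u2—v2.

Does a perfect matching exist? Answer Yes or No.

One maximum matching: u1–v4, u2–v2, u3–v3, u4–v1.
All 4 left vertices are covered.

Yes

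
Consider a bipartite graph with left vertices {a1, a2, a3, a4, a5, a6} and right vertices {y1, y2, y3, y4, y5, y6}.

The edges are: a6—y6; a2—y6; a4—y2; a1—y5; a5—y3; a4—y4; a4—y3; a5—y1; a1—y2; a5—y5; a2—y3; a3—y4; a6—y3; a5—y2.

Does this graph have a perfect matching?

One maximum matching: a1-y5, a2-y6, a3-y4, a4-y2, a5-y1, a6-y3.
Every left vertex is matched, so this is a perfect matching.

Yes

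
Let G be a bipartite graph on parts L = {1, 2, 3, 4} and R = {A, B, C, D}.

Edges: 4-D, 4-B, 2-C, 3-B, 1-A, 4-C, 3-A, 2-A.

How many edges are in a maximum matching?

For example, pair 1→A, 2→C, 3→B, 4→D.
All 4 left vertices are matched, so no larger matching exists.

4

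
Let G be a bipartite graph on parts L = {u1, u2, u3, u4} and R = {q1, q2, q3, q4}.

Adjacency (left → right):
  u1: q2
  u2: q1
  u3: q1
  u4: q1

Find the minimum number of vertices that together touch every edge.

2

A maximum matching has 2 edges (e.g. u1–q2, u2–q1).
By König's theorem the minimum vertex cover has the same size. One such cover is {u1, q1}.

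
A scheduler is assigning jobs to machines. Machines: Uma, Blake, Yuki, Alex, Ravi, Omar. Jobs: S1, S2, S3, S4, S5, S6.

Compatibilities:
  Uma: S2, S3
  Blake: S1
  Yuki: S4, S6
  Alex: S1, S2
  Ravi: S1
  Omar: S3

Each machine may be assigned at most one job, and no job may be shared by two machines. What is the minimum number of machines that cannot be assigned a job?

One maximum matching: Uma–S3, Blake–S1, Yuki–S4, Alex–S2.
The set {Uma, Blake, Alex, Ravi, Omar} has only 3 neighbours ({S1, S2, S3}), so by Hall's theorem at most 4 of the 6 machines can be matched.
That matches 4 of the 6, leaving 2 unmatched; no matching can do better.

2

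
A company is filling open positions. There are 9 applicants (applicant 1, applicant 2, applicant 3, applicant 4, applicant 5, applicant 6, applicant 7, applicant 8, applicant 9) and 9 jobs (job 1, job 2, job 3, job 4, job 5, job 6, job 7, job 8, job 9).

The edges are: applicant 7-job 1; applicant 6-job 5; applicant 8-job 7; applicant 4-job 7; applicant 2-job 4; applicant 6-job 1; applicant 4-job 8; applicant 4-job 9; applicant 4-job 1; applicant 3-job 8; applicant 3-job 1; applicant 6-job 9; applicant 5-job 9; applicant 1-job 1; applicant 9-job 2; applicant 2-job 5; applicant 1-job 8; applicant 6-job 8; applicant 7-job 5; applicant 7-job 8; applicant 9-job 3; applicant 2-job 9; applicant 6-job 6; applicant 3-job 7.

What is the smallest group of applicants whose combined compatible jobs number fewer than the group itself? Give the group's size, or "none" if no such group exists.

5

Take S = {applicant 1, applicant 3, applicant 4, applicant 5, applicant 8}. Its neighbourhood is {job 1, job 7, job 8, job 9}, so |N(S)| = 4 < |S| = 5.
Every subset of size less than 5 has at least as many neighbours as members, so 5 is the minimum.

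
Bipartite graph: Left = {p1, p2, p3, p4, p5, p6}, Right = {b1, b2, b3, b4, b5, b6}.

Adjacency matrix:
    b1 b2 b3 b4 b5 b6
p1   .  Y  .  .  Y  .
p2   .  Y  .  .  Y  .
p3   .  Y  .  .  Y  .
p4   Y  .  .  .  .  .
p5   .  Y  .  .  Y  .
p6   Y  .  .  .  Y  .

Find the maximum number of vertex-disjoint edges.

3

A valid assignment of size 3: p1-b2, p2-b5, p4-b1.
The set {p1, p2, p3, p4, p5, p6} has only 3 neighbours ({b1, b2, b5}), so by Hall's theorem at most 3 of the 6 left vertices can be matched.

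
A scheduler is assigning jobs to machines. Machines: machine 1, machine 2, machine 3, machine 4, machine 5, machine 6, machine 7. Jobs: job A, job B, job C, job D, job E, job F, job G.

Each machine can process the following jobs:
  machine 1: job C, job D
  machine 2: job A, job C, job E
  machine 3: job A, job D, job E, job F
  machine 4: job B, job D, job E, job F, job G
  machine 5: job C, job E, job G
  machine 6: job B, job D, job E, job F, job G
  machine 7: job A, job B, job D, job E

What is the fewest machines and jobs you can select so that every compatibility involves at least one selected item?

{machine 1, machine 2, machine 3, machine 4, machine 5, machine 6, machine 7} is a vertex cover of size 7: every edge has an endpoint in this set.
No smaller cover exists because machine 1–job C, machine 2–job E, machine 3–job F, machine 4–job B, machine 5–job G, machine 6–job D, machine 7–job A is a matching of size 7, and a cover must include an endpoint of each of these disjoint edges (König's theorem).

7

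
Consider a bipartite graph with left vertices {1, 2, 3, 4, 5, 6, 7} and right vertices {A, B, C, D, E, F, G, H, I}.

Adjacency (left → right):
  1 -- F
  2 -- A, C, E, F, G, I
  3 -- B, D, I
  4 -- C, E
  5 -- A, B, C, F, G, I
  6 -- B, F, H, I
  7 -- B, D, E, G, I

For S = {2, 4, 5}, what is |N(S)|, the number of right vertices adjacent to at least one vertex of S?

7

The union of neighbours of {2, 4, 5} is {A, B, C, E, F, G, I}, which has 7 elements.
Since |N(S)| = 7 ≥ |S| = 3, Hall's condition holds for this subset.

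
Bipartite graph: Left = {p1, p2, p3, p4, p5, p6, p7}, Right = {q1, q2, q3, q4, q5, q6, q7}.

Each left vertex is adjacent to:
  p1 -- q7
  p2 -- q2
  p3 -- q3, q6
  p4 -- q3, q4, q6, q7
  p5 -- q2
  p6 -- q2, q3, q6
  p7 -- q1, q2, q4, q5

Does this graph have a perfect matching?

The set {p2, p5} has only 1 neighbour ({q2}), so by Hall's theorem at most 6 of the 7 left vertices can be matched.
Hence no matching covers every left vertex.

No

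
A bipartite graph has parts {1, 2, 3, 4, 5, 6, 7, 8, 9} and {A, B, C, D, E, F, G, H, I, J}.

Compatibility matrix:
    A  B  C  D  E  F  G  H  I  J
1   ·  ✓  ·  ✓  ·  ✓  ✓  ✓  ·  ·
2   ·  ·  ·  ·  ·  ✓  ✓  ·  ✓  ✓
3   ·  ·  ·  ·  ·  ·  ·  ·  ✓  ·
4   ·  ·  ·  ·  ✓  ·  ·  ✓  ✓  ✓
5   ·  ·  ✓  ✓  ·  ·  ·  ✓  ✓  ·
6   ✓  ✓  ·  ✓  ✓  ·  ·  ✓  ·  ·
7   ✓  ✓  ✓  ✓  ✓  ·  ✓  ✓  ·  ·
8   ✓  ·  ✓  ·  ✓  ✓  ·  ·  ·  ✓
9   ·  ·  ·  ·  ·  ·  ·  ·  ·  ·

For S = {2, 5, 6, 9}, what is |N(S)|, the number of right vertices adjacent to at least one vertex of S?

The union of neighbours of {2, 5, 6, 9} is {A, B, C, D, E, F, G, H, I, J}, which has 10 elements.
Since |N(S)| = 10 ≥ |S| = 4, Hall's condition holds for this subset.

10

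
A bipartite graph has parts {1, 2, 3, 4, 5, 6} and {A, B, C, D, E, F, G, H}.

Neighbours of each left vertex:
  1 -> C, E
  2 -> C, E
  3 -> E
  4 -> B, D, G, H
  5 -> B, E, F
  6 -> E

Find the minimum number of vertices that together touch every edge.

{4, 5, C, E} is a vertex cover of size 4: every edge has an endpoint in this set.
No smaller cover exists because 1–C, 2–E, 4–G, 5–B is a matching of size 4, and a cover must include an endpoint of each of these disjoint edges (König's theorem).

4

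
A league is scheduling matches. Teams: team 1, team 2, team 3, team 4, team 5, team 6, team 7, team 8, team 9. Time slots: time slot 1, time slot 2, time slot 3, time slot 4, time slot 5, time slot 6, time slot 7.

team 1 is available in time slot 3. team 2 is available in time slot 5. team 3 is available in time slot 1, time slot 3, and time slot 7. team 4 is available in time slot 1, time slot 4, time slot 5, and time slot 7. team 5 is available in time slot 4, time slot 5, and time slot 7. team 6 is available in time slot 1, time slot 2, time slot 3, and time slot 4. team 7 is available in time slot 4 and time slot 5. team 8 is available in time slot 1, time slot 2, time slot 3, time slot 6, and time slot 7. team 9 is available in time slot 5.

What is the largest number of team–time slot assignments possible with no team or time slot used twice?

A valid assignment of size 7: team 1→time slot 3, team 2→time slot 5, team 3→time slot 1, team 4→time slot 7, team 5→time slot 4, team 6→time slot 2, team 8→time slot 6.
The set {team 1, team 2, team 3, team 4, team 5, team 7, team 9} has only 5 neighbours ({time slot 1, time slot 3, time slot 4, time slot 5, time slot 7}), so by Hall's theorem at most 7 of the 9 teams can be matched.

7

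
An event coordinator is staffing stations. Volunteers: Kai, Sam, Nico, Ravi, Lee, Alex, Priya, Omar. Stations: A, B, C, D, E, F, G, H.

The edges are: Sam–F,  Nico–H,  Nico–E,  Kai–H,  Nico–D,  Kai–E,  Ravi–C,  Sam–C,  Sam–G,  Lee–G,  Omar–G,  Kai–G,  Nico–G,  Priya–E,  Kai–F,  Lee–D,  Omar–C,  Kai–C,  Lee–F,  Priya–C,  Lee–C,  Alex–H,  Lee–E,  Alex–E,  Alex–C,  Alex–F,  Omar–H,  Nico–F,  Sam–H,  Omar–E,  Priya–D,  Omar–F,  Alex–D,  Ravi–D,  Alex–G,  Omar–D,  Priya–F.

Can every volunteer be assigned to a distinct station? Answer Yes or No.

The set {Kai, Sam, Nico, Ravi, Lee, Alex, Priya, Omar} has only 6 neighbours ({C, D, E, F, G, H}), so by Hall's theorem at most 6 of the 8 volunteers can be matched.
Hence no matching covers every volunteer.

No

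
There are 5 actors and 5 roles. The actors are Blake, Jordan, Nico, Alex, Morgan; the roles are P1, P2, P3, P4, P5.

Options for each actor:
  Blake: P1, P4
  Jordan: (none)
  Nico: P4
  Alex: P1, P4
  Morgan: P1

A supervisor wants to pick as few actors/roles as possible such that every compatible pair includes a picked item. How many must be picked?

2

A maximum matching has 2 edges (e.g. Blake–P1, Nico–P4).
By König's theorem the minimum vertex cover has the same size. One such cover is {P1, P4}.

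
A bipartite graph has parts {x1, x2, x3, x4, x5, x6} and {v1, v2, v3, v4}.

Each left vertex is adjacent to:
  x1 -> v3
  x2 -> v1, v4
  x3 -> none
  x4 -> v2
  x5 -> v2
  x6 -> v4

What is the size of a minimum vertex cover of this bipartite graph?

4

The 4 edges x1–v3, x2–v1, x4–v2, x6–v4 form a matching, so any vertex cover needs at least 4 vertices (one per matched edge).
Conversely {x1, x2, x6, v2} meets every edge and has exactly 4 vertices, so 4 is optimal.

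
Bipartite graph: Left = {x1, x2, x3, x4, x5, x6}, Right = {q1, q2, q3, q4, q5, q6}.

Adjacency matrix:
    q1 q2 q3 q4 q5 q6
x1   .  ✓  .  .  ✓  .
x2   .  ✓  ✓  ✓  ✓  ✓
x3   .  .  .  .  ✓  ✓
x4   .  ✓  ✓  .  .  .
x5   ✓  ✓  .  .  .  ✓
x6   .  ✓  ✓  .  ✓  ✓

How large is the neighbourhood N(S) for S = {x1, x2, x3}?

5

The union of neighbours of {x1, x2, x3} is {q2, q3, q4, q5, q6}, which has 5 elements.
Since |N(S)| = 5 ≥ |S| = 3, Hall's condition holds for this subset.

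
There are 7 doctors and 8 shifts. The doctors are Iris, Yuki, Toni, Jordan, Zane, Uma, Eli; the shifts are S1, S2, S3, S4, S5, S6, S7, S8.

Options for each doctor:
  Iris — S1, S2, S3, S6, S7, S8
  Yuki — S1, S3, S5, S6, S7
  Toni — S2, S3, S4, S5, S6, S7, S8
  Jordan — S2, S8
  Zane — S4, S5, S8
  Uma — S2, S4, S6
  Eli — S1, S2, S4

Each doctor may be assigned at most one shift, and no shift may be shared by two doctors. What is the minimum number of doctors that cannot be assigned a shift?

0

One maximum matching: Iris–S6, Yuki–S3, Toni–S7, Jordan–S8, Zane–S5, Uma–S4, Eli–S2.
This saturates every doctor, so 7 is the maximum.
That matches 7 of the 7, leaving 0 unmatched; no matching can do better.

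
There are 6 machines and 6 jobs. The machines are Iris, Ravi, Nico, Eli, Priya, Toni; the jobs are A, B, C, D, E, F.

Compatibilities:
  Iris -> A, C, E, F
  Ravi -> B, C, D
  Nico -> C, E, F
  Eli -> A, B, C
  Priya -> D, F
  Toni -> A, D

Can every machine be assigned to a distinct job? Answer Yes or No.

One maximum matching: Iris→C, Ravi→B, Nico→E, Eli→A, Priya→F, Toni→D.
Every machine is matched, so this is a perfect matching.

Yes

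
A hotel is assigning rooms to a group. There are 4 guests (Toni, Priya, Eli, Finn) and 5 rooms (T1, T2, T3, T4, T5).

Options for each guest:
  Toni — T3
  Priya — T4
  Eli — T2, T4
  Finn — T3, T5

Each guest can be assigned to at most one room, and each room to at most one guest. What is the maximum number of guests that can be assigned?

4

For example, pair Toni–T3, Priya–T4, Eli–T2, Finn–T5.
This saturates every guest, so 4 is the maximum.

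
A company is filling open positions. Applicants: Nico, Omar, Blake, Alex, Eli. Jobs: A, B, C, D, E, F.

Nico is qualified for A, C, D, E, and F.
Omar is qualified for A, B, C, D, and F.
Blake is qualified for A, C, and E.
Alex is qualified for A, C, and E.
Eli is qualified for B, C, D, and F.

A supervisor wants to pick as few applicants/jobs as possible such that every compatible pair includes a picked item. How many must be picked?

5

The 5 edges Nico–F, Omar–A, Blake–C, Alex–E, Eli–B form a matching, so any vertex cover needs at least 5 vertices (one per matched edge).
Conversely {Nico, Omar, Blake, Alex, Eli} meets every edge and has exactly 5 vertices, so 5 is optimal.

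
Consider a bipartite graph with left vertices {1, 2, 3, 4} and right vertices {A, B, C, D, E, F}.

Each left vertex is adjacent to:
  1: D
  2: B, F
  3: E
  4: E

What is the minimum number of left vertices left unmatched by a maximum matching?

1

For example, pair 1–D, 2–B, 3–E.
The set {3, 4} has only 1 neighbour ({E}), so by Hall's theorem at most 3 of the 4 left vertices can be matched.
That matches 3 of the 4, leaving 1 unmatched; no matching can do better.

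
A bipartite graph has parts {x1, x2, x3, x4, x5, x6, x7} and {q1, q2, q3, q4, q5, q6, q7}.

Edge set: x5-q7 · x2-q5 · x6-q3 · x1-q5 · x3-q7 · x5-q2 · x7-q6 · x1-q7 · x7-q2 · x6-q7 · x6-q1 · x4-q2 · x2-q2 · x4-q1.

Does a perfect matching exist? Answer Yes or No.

The set {x1, x2, x3, x5} has only 3 neighbours ({q2, q5, q7}), so by Hall's theorem at most 6 of the 7 left vertices can be matched.
Hence no matching covers every left vertex.

No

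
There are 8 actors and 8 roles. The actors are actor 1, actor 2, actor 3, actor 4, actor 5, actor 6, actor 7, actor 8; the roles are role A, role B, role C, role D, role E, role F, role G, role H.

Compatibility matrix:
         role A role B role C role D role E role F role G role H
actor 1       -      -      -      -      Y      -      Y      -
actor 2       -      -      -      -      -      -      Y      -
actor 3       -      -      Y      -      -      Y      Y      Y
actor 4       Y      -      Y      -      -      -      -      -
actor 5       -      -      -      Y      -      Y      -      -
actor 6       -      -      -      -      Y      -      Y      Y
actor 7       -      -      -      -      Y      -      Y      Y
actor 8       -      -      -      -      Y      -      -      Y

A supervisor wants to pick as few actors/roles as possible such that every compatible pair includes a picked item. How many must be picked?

6

The 6 edges actor 1–role E, actor 2–role G, actor 3–role F, actor 4–role A, actor 5–role D, actor 6–role H form a matching, so any vertex cover needs at least 6 vertices (one per matched edge).
Conversely {actor 3, actor 4, actor 5, role E, role G, role H} meets every edge and has exactly 6 vertices, so 6 is optimal.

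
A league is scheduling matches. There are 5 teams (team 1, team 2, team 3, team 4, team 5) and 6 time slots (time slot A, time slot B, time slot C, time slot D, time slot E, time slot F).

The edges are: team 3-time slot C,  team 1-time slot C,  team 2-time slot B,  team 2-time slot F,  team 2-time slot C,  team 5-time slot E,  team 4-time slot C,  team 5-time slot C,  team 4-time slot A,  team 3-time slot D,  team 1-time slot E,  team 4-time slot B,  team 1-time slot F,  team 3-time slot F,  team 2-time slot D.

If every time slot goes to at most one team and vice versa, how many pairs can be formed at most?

5

For example, pair team 1–time slot F, team 2–time slot B, team 3–time slot D, team 4–time slot A, team 5–time slot C.
This saturates every team, so 5 is the maximum.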